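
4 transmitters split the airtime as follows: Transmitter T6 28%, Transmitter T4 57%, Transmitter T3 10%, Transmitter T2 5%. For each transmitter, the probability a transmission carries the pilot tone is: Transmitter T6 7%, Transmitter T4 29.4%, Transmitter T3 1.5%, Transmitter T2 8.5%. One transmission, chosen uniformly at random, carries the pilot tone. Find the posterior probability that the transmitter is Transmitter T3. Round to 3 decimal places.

Prior × likelihood for each hypothesis:
  Transmitter T6: 0.28 × 0.07 = 0.0196
  Transmitter T4: 0.57 × 0.294 = 0.16758
  Transmitter T3: 0.1 × 0.015 = 0.0015
  Transmitter T2: 0.05 × 0.085 = 0.00425
Normalizing constant = 0.19293.
P(Transmitter T3 | evidence) = 0.0015 / 0.19293 ≈ 0.008.

0.008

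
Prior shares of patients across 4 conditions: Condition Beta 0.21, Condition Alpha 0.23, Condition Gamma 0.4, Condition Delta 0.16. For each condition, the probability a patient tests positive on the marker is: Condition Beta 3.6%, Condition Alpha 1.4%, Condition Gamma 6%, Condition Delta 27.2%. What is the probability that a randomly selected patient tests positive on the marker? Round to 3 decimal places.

0.078

By Bayes' rule, posterior ∝ prior × likelihood:
  Condition Beta: 0.21 × 0.036 = 0.00756
  Condition Alpha: 0.23 × 0.014 = 0.00322
  Condition Gamma: 0.4 × 0.06 = 0.024
  Condition Delta: 0.16 × 0.272 = 0.04352
P(marker-positive) = 0.00756 + 0.00322 + 0.024 + 0.04352 = 0.0783 → 0.078.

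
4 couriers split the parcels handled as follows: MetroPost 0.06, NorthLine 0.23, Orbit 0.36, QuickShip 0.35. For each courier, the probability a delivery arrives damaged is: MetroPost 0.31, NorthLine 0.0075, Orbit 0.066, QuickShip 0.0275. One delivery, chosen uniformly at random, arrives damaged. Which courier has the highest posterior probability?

Prior × likelihood for each hypothesis:
  MetroPost: 0.06 × 0.31 = 0.0186
  NorthLine: 0.23 × 0.0075 = 0.001725
  Orbit: 0.36 × 0.066 = 0.02376
  QuickShip: 0.35 × 0.0275 = 0.009625
Sum = 0.05371.
Largest term belongs to Orbit, so Orbit is most probable.

Orbit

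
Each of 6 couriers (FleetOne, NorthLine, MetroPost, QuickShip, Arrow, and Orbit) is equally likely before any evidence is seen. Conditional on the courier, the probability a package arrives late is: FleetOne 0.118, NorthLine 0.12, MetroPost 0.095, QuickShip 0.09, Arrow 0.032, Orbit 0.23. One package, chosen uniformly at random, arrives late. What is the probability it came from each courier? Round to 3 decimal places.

With a uniform prior (1/6 each), posterior ∝ likelihood:
  FleetOne: 0.118
  NorthLine: 0.12
  MetroPost: 0.095
  QuickShip: 0.09
  Arrow: 0.032
  Orbit: 0.23
Total = 0.685.
P(FleetOne | late) = 0.118/0.685 ≈ 0.172
P(NorthLine | late) = 0.12/0.685 ≈ 0.175
P(MetroPost | late) = 0.095/0.685 ≈ 0.139
P(QuickShip | late) = 0.09/0.685 ≈ 0.131
P(Arrow | late) = 0.032/0.685 ≈ 0.047
P(Orbit | late) = 0.23/0.685 ≈ 0.336

FleetOne 0.172, NorthLine 0.175, MetroPost 0.139, QuickShip 0.131, Arrow 0.047, Orbit 0.336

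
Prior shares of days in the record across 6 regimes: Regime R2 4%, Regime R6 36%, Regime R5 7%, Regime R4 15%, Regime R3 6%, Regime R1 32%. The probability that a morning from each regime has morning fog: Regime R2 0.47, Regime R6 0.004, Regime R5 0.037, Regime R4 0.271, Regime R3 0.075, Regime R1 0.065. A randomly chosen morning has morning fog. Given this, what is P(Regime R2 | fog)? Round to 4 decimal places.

Compute prior × likelihood for every hypothesis:
  Regime R2: 0.04 × 0.47 = 0.0188
  Regime R6: 0.36 × 0.004 = 0.00144
  Regime R5: 0.07 × 0.037 = 0.00259
  Regime R4: 0.15 × 0.271 = 0.04065
  Regime R3: 0.06 × 0.075 = 0.0045
  Regime R1: 0.32 × 0.065 = 0.0208
Total = 0.08878.
P(Regime R2 | evidence) = 0.0188 / 0.08878 ≈ 0.2118.

0.2118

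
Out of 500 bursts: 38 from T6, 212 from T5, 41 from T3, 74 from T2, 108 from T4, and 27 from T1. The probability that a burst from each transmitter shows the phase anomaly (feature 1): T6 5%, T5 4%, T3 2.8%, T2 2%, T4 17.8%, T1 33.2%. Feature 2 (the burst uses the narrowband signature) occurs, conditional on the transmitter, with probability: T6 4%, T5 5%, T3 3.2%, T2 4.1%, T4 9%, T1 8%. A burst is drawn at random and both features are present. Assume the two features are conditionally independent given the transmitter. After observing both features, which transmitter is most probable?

T4

Prior × likelihood for each hypothesis:
  T6: 0.076 × 0.05 × 0.04 = 0.000152
  T5: 0.424 × 0.04 × 0.05 = 0.000848
  T3: 0.082 × 0.028 × 0.032 = 0.000073472
  T2: 0.148 × 0.02 × 0.041 = 0.00012136
  T4: 0.216 × 0.178 × 0.09 = 0.00346032
  T1: 0.054 × 0.332 × 0.08 = 0.00143424
Normalizing constant = 0.006089392.
Largest term belongs to T4, so T4 is most probable.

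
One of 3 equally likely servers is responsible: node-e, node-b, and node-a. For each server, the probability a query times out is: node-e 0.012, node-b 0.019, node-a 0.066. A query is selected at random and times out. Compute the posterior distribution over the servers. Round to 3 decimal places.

node-e 0.124, node-b 0.196, node-a 0.680

With a uniform prior (1/3 each), posterior ∝ likelihood:
  node-e: 0.012
  node-b: 0.019
  node-a: 0.066
Total = 0.097.
P(node-e | timeout) = 0.012/0.097 ≈ 0.124
P(node-b | timeout) = 0.019/0.097 ≈ 0.196
P(node-a | timeout) = 0.066/0.097 ≈ 0.680
(Check: 0.124+0.196+0.680 = 1.000.)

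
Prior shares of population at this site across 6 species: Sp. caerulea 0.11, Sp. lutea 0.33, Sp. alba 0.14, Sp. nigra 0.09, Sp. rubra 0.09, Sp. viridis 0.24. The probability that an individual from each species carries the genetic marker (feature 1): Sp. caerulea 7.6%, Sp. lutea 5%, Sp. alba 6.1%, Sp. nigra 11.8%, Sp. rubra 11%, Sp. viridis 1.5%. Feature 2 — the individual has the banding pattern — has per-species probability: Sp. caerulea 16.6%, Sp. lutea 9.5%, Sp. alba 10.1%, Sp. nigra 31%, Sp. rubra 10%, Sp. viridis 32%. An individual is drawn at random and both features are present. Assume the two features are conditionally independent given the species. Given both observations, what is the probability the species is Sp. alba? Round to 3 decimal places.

Prior × likelihood for each hypothesis:
  Sp. caerulea: 0.11 × 0.076 × 0.166 = 0.00138776
  Sp. lutea: 0.33 × 0.05 × 0.095 = 0.0015675
  Sp. alba: 0.14 × 0.061 × 0.101 = 0.00086254
  Sp. nigra: 0.09 × 0.118 × 0.31 = 0.0032922
  Sp. rubra: 0.09 × 0.11 × 0.1 = 0.00099
  Sp. viridis: 0.24 × 0.015 × 0.32 = 0.001152
Normalizing constant = 0.009252.
P(Sp. alba | evidence) = 0.00086254 / 0.009252 ≈ 0.093.

0.093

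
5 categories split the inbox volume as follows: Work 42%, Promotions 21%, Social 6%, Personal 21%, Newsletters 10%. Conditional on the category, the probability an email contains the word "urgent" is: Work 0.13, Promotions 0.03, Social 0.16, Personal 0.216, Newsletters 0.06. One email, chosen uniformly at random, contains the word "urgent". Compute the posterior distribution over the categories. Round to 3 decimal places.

Work 0.448, Promotions 0.052, Social 0.079, Personal 0.372, Newsletters 0.049

Prior × likelihood for each hypothesis:
  Work: 0.42 × 0.13 = 0.0546
  Promotions: 0.21 × 0.03 = 0.0063
  Social: 0.06 × 0.16 = 0.0096
  Personal: 0.21 × 0.216 = 0.04536
  Newsletters: 0.1 × 0.06 = 0.006
Total = 0.12186.
P(Work | urgent-flag) = 0.0546/0.12186 ≈ 0.448
P(Promotions | urgent-flag) = 0.0063/0.12186 ≈ 0.052
P(Social | urgent-flag) = 0.0096/0.12186 ≈ 0.079
P(Personal | urgent-flag) = 0.04536/0.12186 ≈ 0.372
P(Newsletters | urgent-flag) = 0.006/0.12186 ≈ 0.049
(Check: 0.448+0.052+0.079+0.372+0.049 = 1.000.)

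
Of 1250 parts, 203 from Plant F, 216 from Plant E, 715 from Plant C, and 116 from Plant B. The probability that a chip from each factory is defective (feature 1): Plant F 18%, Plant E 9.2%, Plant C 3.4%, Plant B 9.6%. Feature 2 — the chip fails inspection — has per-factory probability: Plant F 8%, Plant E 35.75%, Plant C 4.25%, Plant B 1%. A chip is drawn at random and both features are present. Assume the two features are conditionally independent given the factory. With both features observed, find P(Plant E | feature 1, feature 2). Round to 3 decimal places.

0.636

Compute prior × likelihood for every hypothesis:
  Plant F: 0.1624 × 0.18 × 0.08 = 0.00233856
  Plant E: 0.1728 × 0.092 × 0.3575 = 0.005683392
  Plant C: 0.572 × 0.034 × 0.0425 = 0.00082654
  Plant B: 0.0928 × 0.096 × 0.01 = 0.000089088
Normalizing constant = 0.00893758.
P(Plant E | evidence) = 0.005683392 / 0.00893758 ≈ 0.636.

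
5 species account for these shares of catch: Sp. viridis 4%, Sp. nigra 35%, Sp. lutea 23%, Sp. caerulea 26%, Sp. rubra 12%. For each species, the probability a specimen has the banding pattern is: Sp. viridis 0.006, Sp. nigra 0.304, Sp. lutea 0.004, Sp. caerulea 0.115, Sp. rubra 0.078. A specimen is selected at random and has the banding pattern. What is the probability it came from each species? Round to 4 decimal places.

Unnormalized posteriors (prior × likelihood):
  Sp. viridis: 0.04 × 0.006 = 0.00024
  Sp. nigra: 0.35 × 0.304 = 0.1064
  Sp. lutea: 0.23 × 0.004 = 0.00092
  Sp. caerulea: 0.26 × 0.115 = 0.0299
  Sp. rubra: 0.12 × 0.078 = 0.00936
Total = 0.14682.
P(Sp. viridis | banded) = 0.00024/0.14682 ≈ 0.0016
P(Sp. nigra | banded) = 0.1064/0.14682 ≈ 0.7247
P(Sp. lutea | banded) = 0.00092/0.14682 ≈ 0.0063
P(Sp. caerulea | banded) = 0.0299/0.14682 ≈ 0.2037
P(Sp. rubra | banded) = 0.00936/0.14682 ≈ 0.0638

Sp. viridis 0.0016, Sp. nigra 0.7247, Sp. lutea 0.0063, Sp. caerulea 0.2037, Sp. rubra 0.0638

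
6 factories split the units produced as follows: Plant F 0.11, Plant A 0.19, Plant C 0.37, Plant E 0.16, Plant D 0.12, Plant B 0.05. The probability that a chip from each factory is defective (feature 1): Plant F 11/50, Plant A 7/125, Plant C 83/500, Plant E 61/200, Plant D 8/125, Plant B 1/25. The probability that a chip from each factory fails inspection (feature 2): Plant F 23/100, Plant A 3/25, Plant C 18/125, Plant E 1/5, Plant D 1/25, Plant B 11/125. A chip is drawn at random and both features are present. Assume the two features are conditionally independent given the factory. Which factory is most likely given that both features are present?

Compute prior × likelihood for every hypothesis:
  Plant F: 0.11 × 0.22 × 0.23 = 0.005566
  Plant A: 0.19 × 0.056 × 0.12 = 0.0012768
  Plant C: 0.37 × 0.166 × 0.144 = 0.00884448
  Plant E: 0.16 × 0.305 × 0.2 = 0.00976
  Plant D: 0.12 × 0.064 × 0.04 = 0.0003072
  Plant B: 0.05 × 0.04 × 0.088 = 0.000176
Normalizing constant = 0.02593048.
Largest term belongs to Plant E, so Plant E is most probable.

Plant E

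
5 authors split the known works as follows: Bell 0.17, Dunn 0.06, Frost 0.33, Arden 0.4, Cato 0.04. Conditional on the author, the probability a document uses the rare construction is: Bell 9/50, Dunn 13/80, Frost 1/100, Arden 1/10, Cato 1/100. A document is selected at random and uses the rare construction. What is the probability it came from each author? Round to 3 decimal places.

Compute prior × likelihood for every hypothesis:
  Bell: 0.17 × 0.18 = 0.0306
  Dunn: 0.06 × 0.1625 = 0.00975
  Frost: 0.33 × 0.01 = 0.0033
  Arden: 0.4 × 0.1 = 0.04
  Cato: 0.04 × 0.01 = 0.0004
Normalizing constant = 0.08405.
P(Bell | rare-form) = 0.0306/0.08405 ≈ 0.364
P(Dunn | rare-form) = 0.00975/0.08405 ≈ 0.116
P(Frost | rare-form) = 0.0033/0.08405 ≈ 0.039
P(Arden | rare-form) = 0.04/0.08405 ≈ 0.476
P(Cato | rare-form) = 0.0004/0.08405 ≈ 0.005
(Check: 0.364+0.116+0.039+0.476+0.005 = 1.000.)

Bell 0.364, Dunn 0.116, Frost 0.039, Arden 0.476, Cato 0.005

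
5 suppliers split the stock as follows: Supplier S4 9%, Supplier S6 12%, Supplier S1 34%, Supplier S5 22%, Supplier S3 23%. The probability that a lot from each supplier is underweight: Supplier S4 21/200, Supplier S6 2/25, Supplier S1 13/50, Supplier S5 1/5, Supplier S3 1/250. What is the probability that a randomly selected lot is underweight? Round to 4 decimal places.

Prior × likelihood for each hypothesis:
  Supplier S4: 0.09 × 0.105 = 0.00945
  Supplier S6: 0.12 × 0.08 = 0.0096
  Supplier S1: 0.34 × 0.26 = 0.0884
  Supplier S5: 0.22 × 0.2 = 0.044
  Supplier S3: 0.23 × 0.004 = 0.00092
P(underweight) = 0.00945 + 0.0096 + 0.0884 + 0.044 + 0.00092 = 0.15237 → 0.1524.

0.1524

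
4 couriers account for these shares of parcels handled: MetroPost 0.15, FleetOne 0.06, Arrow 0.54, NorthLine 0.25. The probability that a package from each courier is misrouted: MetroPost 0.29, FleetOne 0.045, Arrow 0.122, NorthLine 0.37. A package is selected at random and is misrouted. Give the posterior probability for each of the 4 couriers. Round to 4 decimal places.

Compute prior × likelihood for every hypothesis:
  MetroPost: 0.15 × 0.29 = 0.0435
  FleetOne: 0.06 × 0.045 = 0.0027
  Arrow: 0.54 × 0.122 = 0.06588
  NorthLine: 0.25 × 0.37 = 0.0925
Total = 0.20458.
P(MetroPost | misrouted) = 0.0435/0.20458 ≈ 0.2126
P(FleetOne | misrouted) = 0.0027/0.20458 ≈ 0.0132
P(Arrow | misrouted) = 0.06588/0.20458 ≈ 0.3220
P(NorthLine | misrouted) = 0.0925/0.20458 ≈ 0.4521
(Check: 0.2126+0.0132+0.3220+0.4521 = 0.9999.)

MetroPost 0.2126, FleetOne 0.0132, Arrow 0.3220, NorthLine 0.4521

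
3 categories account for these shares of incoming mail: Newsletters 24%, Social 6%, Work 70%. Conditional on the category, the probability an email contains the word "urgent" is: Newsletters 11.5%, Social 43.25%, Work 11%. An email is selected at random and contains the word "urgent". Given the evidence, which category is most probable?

Prior × likelihood for each hypothesis:
  Newsletters: 0.24 × 0.115 = 0.0276
  Social: 0.06 × 0.4325 = 0.02595
  Work: 0.7 × 0.11 = 0.077
Total = 0.13055.
Largest term belongs to Work, so Work is most probable.

Work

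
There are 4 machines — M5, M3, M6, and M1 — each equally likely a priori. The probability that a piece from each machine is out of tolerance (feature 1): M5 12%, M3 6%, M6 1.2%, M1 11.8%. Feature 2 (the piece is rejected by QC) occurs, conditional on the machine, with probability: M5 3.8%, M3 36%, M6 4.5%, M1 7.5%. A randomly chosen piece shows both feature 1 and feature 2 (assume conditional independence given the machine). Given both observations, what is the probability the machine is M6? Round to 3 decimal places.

Since the prior is uniform, the posterior is proportional to the likelihood:
  M5: 0.12 × 0.038 = 0.00456
  M3: 0.06 × 0.36 = 0.0216
  M6: 0.012 × 0.045 = 0.00054
  M1: 0.118 × 0.075 = 0.00885
Total = 0.03555.
P(M6 | evidence) = 0.00054 / 0.03555 ≈ 0.015.

0.015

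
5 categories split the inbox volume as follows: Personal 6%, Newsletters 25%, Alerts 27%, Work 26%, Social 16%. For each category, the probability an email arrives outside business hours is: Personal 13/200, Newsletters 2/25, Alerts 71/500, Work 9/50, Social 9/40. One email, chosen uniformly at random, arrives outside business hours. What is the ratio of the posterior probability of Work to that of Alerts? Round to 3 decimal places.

Unnormalized posteriors (prior × likelihood):
  Personal: 0.06 × 0.065 = 0.0039
  Newsletters: 0.25 × 0.08 = 0.02
  Alerts: 0.27 × 0.142 = 0.03834
  Work: 0.26 × 0.18 = 0.0468
  Social: 0.16 × 0.225 = 0.036
Normalizing constant = 0.14504.
The ratio is 0.0468 / 0.03834 (the normalizer cancels) = 1.221.

1.221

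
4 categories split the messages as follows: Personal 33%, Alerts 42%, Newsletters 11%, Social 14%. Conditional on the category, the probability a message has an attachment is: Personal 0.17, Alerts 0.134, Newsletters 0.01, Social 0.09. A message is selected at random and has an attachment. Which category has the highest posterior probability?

By Bayes' rule, posterior ∝ prior × likelihood:
  Personal: 0.33 × 0.17 = 0.0561
  Alerts: 0.42 × 0.134 = 0.05628
  Newsletters: 0.11 × 0.01 = 0.0011
  Social: 0.14 × 0.09 = 0.0126
Normalizing constant = 0.12608.
Largest term belongs to Alerts, so Alerts is most probable.

Alerts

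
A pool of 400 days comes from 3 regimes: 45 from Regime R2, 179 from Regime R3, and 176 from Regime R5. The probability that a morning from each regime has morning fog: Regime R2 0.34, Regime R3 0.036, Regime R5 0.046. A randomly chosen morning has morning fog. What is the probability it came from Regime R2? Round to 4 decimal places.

0.5127

Compute prior × likelihood for every hypothesis:
  Regime R2: 0.1125 × 0.34 = 0.03825
  Regime R3: 0.4475 × 0.036 = 0.01611
  Regime R5: 0.44 × 0.046 = 0.02024
Normalizing constant = 0.0746.
P(Regime R2 | evidence) = 0.03825 / 0.0746 ≈ 0.5127.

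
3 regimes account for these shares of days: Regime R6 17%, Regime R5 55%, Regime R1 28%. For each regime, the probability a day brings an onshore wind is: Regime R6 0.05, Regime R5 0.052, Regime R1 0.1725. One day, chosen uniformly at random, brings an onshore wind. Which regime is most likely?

Regime R1

Prior × likelihood for each hypothesis:
  Regime R6: 0.17 × 0.05 = 0.0085
  Regime R5: 0.55 × 0.052 = 0.0286
  Regime R1: 0.28 × 0.1725 = 0.0483
Total = 0.0854.
Largest term belongs to Regime R1, so Regime R1 is most probable.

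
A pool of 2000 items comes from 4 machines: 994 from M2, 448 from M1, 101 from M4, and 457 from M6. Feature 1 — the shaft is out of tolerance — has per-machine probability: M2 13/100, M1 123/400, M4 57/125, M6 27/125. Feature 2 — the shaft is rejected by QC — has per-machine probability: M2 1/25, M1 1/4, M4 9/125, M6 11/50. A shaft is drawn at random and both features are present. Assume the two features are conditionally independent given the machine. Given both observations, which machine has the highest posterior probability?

Prior × likelihood for each hypothesis:
  M2: 0.497 × 0.13 × 0.04 = 0.0025844
  M1: 0.224 × 0.3075 × 0.25 = 0.01722
  M4: 0.0505 × 0.456 × 0.072 = 0.001658016
  M6: 0.2285 × 0.216 × 0.22 = 0.01085832
Normalizing constant = 0.032320736.
Largest term belongs to M1, so M1 is most probable.

M1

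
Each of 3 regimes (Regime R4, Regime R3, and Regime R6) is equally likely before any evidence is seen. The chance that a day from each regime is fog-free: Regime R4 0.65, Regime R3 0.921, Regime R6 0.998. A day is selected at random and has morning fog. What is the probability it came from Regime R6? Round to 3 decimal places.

Taking complements, P(fog | each) = Regime R4 0.35, Regime R3 0.079, Regime R6 0.002.
Since the prior is uniform, the posterior is proportional to the likelihood:
  Regime R4: 0.35
  Regime R3: 0.079
  Regime R6: 0.002
Normalizing constant = 0.431.
P(Regime R6 | evidence) = 0.002 / 0.431 ≈ 0.005.

0.005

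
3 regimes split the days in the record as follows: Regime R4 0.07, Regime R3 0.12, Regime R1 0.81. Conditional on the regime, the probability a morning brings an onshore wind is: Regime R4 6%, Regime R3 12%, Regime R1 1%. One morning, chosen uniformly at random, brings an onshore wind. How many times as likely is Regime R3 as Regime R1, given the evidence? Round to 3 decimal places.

By Bayes' rule, posterior ∝ prior × likelihood:
  Regime R4: 0.07 × 0.06 = 0.0042
  Regime R3: 0.12 × 0.12 = 0.0144
  Regime R1: 0.81 × 0.01 = 0.0081
Sum = 0.0267.
The ratio is 0.0144 / 0.0081 (the normalizer cancels) = 1.778.

1.778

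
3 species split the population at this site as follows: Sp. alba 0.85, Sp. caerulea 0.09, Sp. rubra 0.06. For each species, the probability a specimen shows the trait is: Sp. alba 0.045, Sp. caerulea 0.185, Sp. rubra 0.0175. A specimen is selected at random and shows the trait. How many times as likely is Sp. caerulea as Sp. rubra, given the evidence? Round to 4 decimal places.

Unnormalized posteriors (prior × likelihood):
  Sp. alba: 0.85 × 0.045 = 0.03825
  Sp. caerulea: 0.09 × 0.185 = 0.01665
  Sp. rubra: 0.06 × 0.0175 = 0.00105
Normalizing constant = 0.05595.
The ratio is 0.01665 / 0.00105 (the normalizer cancels) = 15.8571.

15.8571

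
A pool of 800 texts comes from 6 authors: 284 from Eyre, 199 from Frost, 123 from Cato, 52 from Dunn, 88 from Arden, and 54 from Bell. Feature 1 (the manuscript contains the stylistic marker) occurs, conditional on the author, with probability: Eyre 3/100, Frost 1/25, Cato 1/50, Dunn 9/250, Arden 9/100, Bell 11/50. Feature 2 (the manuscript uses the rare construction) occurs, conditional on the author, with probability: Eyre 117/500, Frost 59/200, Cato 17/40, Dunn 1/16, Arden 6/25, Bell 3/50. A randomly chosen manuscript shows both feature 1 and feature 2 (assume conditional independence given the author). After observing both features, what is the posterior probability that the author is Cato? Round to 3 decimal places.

Unnormalized posteriors (prior × likelihood):
  Eyre: 0.355 × 0.03 × 0.234 = 0.0024921
  Frost: 0.24875 × 0.04 × 0.295 = 0.00293525
  Cato: 0.15375 × 0.02 × 0.425 = 0.001306875
  Dunn: 0.065 × 0.036 × 0.0625 = 0.00014625
  Arden: 0.11 × 0.09 × 0.24 = 0.002376
  Bell: 0.0675 × 0.22 × 0.06 = 0.000891
Normalizing constant = 0.010147475.
P(Cato | evidence) = 0.001306875 / 0.010147475 ≈ 0.129.

0.129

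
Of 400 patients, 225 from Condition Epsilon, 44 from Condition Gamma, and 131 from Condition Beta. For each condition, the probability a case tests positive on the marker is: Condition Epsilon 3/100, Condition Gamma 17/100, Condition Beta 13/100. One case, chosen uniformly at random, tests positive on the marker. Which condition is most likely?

Condition Beta

Prior × likelihood for each hypothesis:
  Condition Epsilon: 0.5625 × 0.03 = 0.016875
  Condition Gamma: 0.11 × 0.17 = 0.0187
  Condition Beta: 0.3275 × 0.13 = 0.042575
Normalizing constant = 0.07815.
Largest term belongs to Condition Beta, so Condition Beta is most probable.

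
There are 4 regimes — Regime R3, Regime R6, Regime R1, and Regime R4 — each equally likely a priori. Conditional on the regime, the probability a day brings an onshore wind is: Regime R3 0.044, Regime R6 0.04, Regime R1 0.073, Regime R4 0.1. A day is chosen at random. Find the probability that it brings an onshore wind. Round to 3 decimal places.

Since the prior is uniform, the posterior is proportional to the likelihood:
  Regime R3: 0.044
  Regime R6: 0.04
  Regime R1: 0.073
  Regime R4: 0.1
P(onshore) = (1/4) × (0.044 + 0.04 + 0.073 + 0.1) = 0.257/4 ≈ 0.064.

0.064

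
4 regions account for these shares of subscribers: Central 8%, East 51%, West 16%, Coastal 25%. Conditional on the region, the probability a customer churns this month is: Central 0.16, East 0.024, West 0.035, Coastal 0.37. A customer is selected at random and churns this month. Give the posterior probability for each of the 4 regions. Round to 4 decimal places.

Compute prior × likelihood for every hypothesis:
  Central: 0.08 × 0.16 = 0.0128
  East: 0.51 × 0.024 = 0.01224
  West: 0.16 × 0.035 = 0.0056
  Coastal: 0.25 × 0.37 = 0.0925
Normalizing constant = 0.12314.
P(Central | churn) = 0.0128/0.12314 ≈ 0.1039
P(East | churn) = 0.01224/0.12314 ≈ 0.0994
P(West | churn) = 0.0056/0.12314 ≈ 0.0455
P(Coastal | churn) = 0.0925/0.12314 ≈ 0.7512
(Check: 0.1039+0.0994+0.0455+0.7512 = 1.0000.)

Central 0.1039, East 0.0994, West 0.0455, Coastal 0.7512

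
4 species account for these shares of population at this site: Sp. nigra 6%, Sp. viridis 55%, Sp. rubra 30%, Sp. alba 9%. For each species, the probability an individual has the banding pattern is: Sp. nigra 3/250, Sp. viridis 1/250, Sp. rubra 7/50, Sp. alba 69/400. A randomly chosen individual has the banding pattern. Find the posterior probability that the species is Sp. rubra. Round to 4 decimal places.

0.6948

Unnormalized posteriors (prior × likelihood):
  Sp. nigra: 0.06 × 0.012 = 0.00072
  Sp. viridis: 0.55 × 0.004 = 0.0022
  Sp. rubra: 0.3 × 0.14 = 0.042
  Sp. alba: 0.09 × 0.1725 = 0.015525
Sum = 0.060445.
P(Sp. rubra | evidence) = 0.042 / 0.060445 ≈ 0.6948.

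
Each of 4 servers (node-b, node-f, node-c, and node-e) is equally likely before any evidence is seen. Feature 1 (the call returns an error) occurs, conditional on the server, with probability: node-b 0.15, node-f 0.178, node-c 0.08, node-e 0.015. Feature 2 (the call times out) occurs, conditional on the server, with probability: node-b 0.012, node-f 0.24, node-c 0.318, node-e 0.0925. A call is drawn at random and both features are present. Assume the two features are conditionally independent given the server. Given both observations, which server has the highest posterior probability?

Since the prior is uniform, the posterior is proportional to the likelihood:
  node-b: 0.15 × 0.012 = 0.0018
  node-f: 0.178 × 0.24 = 0.04272
  node-c: 0.08 × 0.318 = 0.02544
  node-e: 0.015 × 0.0925 = 0.0013875
Sum = 0.0713475.
Largest term belongs to node-f, so node-f is most probable.

node-f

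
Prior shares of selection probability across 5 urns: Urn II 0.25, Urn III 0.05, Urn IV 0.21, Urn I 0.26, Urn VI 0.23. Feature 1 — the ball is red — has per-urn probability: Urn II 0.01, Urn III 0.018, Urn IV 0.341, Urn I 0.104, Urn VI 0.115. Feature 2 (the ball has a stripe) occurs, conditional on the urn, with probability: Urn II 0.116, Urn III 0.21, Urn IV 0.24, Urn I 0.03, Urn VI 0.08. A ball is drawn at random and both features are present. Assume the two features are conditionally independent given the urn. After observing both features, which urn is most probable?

Urn IV

Unnormalized posteriors (prior × likelihood):
  Urn II: 0.25 × 0.01 × 0.116 = 0.00029
  Urn III: 0.05 × 0.018 × 0.21 = 0.000189
  Urn IV: 0.21 × 0.341 × 0.24 = 0.0171864
  Urn I: 0.26 × 0.104 × 0.03 = 0.0008112
  Urn VI: 0.23 × 0.115 × 0.08 = 0.002116
Normalizing constant = 0.0205926.
Largest term belongs to Urn IV, so Urn IV is most probable.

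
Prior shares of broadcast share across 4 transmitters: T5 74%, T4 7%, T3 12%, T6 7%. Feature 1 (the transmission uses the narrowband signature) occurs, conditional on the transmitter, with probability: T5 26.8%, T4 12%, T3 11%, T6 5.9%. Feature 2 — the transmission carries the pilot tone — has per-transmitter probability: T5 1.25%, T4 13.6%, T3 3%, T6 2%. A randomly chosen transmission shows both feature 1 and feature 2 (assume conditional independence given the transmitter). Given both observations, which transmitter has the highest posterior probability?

Unnormalized posteriors (prior × likelihood):
  T5: 0.74 × 0.268 × 0.0125 = 0.002479
  T4: 0.07 × 0.12 × 0.136 = 0.0011424
  T3: 0.12 × 0.11 × 0.03 = 0.000396
  T6: 0.07 × 0.059 × 0.02 = 0.0000826
Total = 0.0041.
Largest term belongs to T5, so T5 is most probable.

T5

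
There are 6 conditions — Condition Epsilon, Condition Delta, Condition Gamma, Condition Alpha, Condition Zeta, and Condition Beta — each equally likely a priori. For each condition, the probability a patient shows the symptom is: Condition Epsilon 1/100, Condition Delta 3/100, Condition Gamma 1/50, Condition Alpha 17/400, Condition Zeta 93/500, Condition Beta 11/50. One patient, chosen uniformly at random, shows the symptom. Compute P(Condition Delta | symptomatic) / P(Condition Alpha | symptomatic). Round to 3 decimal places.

With a uniform prior (1/6 each), posterior ∝ likelihood:
  Condition Epsilon: 0.01
  Condition Delta: 0.03
  Condition Gamma: 0.02
  Condition Alpha: 0.0425
  Condition Zeta: 0.186
  Condition Beta: 0.22
Total = 0.5085.
The ratio is 0.03 / 0.0425 (the normalizer cancels) = 0.706.

0.706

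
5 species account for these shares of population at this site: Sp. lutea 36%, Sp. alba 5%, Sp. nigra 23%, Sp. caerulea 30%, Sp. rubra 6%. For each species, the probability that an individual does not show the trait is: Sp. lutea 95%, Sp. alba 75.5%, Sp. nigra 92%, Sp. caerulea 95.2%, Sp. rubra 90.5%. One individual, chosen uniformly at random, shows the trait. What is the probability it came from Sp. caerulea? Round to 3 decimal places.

Taking complements, P(trait | each) = Sp. lutea 0.05, Sp. alba 0.245, Sp. nigra 0.08, Sp. caerulea 0.048, Sp. rubra 0.095.
Unnormalized posteriors (prior × likelihood):
  Sp. lutea: 0.36 × 0.05 = 0.018
  Sp. alba: 0.05 × 0.245 = 0.01225
  Sp. nigra: 0.23 × 0.08 = 0.0184
  Sp. caerulea: 0.3 × 0.048 = 0.0144
  Sp. rubra: 0.06 × 0.095 = 0.0057
Sum = 0.06875.
P(Sp. caerulea | evidence) = 0.0144 / 0.06875 ≈ 0.209.

0.209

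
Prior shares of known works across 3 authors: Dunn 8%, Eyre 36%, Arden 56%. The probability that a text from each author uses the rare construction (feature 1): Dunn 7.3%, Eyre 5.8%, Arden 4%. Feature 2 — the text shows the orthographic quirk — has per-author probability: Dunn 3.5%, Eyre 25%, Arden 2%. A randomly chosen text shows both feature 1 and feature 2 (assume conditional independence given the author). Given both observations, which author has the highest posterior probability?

Unnormalized posteriors (prior × likelihood):
  Dunn: 0.08 × 0.073 × 0.035 = 0.0002044
  Eyre: 0.36 × 0.058 × 0.25 = 0.00522
  Arden: 0.56 × 0.04 × 0.02 = 0.000448
Normalizing constant = 0.0058724.
Largest term belongs to Eyre, so Eyre is most probable.

Eyre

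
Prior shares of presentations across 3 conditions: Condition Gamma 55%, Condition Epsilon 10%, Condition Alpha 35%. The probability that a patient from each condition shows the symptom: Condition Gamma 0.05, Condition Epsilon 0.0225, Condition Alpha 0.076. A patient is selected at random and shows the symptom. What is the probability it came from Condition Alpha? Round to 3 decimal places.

0.472

By Bayes' rule, posterior ∝ prior × likelihood:
  Condition Gamma: 0.55 × 0.05 = 0.0275
  Condition Epsilon: 0.1 × 0.0225 = 0.00225
  Condition Alpha: 0.35 × 0.076 = 0.0266
Total = 0.05635.
P(Condition Alpha | evidence) = 0.0266 / 0.05635 ≈ 0.472.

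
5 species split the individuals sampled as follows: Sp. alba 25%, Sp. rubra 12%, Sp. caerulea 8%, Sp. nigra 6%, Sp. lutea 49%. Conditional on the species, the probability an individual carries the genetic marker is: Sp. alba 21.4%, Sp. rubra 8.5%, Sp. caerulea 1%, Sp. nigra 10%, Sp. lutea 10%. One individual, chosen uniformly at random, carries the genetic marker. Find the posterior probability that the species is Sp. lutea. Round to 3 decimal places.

Prior × likelihood for each hypothesis:
  Sp. alba: 0.25 × 0.214 = 0.0535
  Sp. rubra: 0.12 × 0.085 = 0.0102
  Sp. caerulea: 0.08 × 0.01 = 0.0008
  Sp. nigra: 0.06 × 0.1 = 0.006
  Sp. lutea: 0.49 × 0.1 = 0.049
Normalizing constant = 0.1195.
P(Sp. lutea | evidence) = 0.049 / 0.1195 ≈ 0.410.

0.410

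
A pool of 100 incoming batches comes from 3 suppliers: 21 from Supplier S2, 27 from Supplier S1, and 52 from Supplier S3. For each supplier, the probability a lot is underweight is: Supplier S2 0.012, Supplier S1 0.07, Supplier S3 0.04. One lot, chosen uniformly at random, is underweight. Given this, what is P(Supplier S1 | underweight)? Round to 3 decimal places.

0.448

By Bayes' rule, posterior ∝ prior × likelihood:
  Supplier S2: 0.21 × 0.012 = 0.00252
  Supplier S1: 0.27 × 0.07 = 0.0189
  Supplier S3: 0.52 × 0.04 = 0.0208
Total = 0.04222.
P(Supplier S1 | evidence) = 0.0189 / 0.04222 ≈ 0.448.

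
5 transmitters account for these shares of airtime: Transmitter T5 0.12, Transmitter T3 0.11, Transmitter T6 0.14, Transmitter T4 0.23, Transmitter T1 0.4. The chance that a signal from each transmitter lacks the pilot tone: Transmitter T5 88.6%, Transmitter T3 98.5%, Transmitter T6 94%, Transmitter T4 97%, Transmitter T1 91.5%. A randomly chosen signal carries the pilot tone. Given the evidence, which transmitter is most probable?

Transmitter T1

Taking complements, P(pilot | each) = Transmitter T5 0.114, Transmitter T3 0.015, Transmitter T6 0.06, Transmitter T4 0.03, Transmitter T1 0.085.
By Bayes' rule, posterior ∝ prior × likelihood:
  Transmitter T5: 0.12 × 0.114 = 0.01368
  Transmitter T3: 0.11 × 0.015 = 0.00165
  Transmitter T6: 0.14 × 0.06 = 0.0084
  Transmitter T4: 0.23 × 0.03 = 0.0069
  Transmitter T1: 0.4 × 0.085 = 0.034
Total = 0.06463.
Largest term belongs to Transmitter T1, so Transmitter T1 is most probable.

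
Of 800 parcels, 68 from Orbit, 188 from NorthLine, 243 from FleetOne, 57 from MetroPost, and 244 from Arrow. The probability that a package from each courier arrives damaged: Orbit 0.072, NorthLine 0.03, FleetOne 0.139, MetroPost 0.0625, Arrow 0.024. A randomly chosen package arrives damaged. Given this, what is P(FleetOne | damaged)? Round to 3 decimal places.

Prior × likelihood for each hypothesis:
  Orbit: 0.085 × 0.072 = 0.00612
  NorthLine: 0.235 × 0.03 = 0.00705
  FleetOne: 0.30375 × 0.139 = 0.04222125
  MetroPost: 0.07125 × 0.0625 = 0.004453125
  Arrow: 0.305 × 0.024 = 0.00732
Normalizing constant = 0.067164375.
P(FleetOne | evidence) = 0.04222125 / 0.067164375 ≈ 0.629.

0.629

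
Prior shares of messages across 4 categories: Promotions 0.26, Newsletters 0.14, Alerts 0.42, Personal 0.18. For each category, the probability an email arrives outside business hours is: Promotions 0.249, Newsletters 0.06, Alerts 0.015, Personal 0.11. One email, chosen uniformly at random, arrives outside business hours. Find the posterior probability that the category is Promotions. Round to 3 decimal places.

Compute prior × likelihood for every hypothesis:
  Promotions: 0.26 × 0.249 = 0.06474
  Newsletters: 0.14 × 0.06 = 0.0084
  Alerts: 0.42 × 0.015 = 0.0063
  Personal: 0.18 × 0.11 = 0.0198
Total = 0.09924.
P(Promotions | evidence) = 0.06474 / 0.09924 ≈ 0.652.

0.652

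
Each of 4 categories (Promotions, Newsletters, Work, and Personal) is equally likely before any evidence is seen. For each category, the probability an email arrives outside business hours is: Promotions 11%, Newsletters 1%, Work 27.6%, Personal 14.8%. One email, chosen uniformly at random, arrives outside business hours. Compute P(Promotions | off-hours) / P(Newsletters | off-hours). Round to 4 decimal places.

11.0000

With a uniform prior (1/4 each), posterior ∝ likelihood:
  Promotions: 0.11
  Newsletters: 0.01
  Work: 0.276
  Personal: 0.148
Normalizing constant = 0.544.
The ratio is 0.11 / 0.01 (the normalizer cancels) = 11.0000.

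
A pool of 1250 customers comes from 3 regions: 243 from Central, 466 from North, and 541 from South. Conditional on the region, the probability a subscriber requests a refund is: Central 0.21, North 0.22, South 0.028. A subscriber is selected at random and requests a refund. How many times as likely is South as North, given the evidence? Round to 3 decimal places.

Compute prior × likelihood for every hypothesis:
  Central: 0.1944 × 0.21 = 0.040824
  North: 0.3728 × 0.22 = 0.082016
  South: 0.4328 × 0.028 = 0.0121184
Normalizing constant = 0.1349584.
The ratio is 0.0121184 / 0.082016 (the normalizer cancels) = 0.148.

0.148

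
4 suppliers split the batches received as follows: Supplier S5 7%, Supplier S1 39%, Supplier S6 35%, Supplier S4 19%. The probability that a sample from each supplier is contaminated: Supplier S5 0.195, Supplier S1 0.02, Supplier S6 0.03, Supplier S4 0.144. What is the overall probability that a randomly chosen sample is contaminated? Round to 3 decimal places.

0.059

Unnormalized posteriors (prior × likelihood):
  Supplier S5: 0.07 × 0.195 = 0.01365
  Supplier S1: 0.39 × 0.02 = 0.0078
  Supplier S6: 0.35 × 0.03 = 0.0105
  Supplier S4: 0.19 × 0.144 = 0.02736
P(contaminated) = 0.01365 + 0.0078 + 0.0105 + 0.02736 = 0.05931 → 0.059.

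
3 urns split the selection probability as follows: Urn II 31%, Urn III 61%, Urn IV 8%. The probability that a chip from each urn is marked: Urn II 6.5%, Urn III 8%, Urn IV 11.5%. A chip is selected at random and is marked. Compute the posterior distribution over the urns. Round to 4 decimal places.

Urn II 0.2578, Urn III 0.6244, Urn IV 0.1177

Compute prior × likelihood for every hypothesis:
  Urn II: 0.31 × 0.065 = 0.02015
  Urn III: 0.61 × 0.08 = 0.0488
  Urn IV: 0.08 × 0.115 = 0.0092
Sum = 0.07815.
P(Urn II | marked) = 0.02015/0.07815 ≈ 0.2578
P(Urn III | marked) = 0.0488/0.07815 ≈ 0.6244
P(Urn IV | marked) = 0.0092/0.07815 ≈ 0.1177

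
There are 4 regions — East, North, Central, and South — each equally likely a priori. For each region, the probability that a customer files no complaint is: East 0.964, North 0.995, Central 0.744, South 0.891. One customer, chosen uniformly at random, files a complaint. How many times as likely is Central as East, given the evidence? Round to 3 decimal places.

7.111

Taking complements, P(complaint | each) = East 0.036, North 0.005, Central 0.256, South 0.109.
Since the prior is uniform, the posterior is proportional to the likelihood:
  East: 0.036
  North: 0.005
  Central: 0.256
  South: 0.109
Sum = 0.406.
The ratio is 0.256 / 0.036 (the normalizer cancels) = 7.111.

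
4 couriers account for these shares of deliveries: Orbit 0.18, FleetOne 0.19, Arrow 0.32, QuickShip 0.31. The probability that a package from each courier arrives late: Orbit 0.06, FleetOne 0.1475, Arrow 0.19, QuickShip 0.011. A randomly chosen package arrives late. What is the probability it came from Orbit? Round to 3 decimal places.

0.105

Prior × likelihood for each hypothesis:
  Orbit: 0.18 × 0.06 = 0.0108
  FleetOne: 0.19 × 0.1475 = 0.028025
  Arrow: 0.32 × 0.19 = 0.0608
  QuickShip: 0.31 × 0.011 = 0.00341
Sum = 0.103035.
P(Orbit | evidence) = 0.0108 / 0.103035 ≈ 0.105.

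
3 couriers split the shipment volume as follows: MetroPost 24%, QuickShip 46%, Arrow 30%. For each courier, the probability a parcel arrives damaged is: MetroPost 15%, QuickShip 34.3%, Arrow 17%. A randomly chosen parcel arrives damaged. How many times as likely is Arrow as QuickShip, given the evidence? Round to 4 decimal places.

Unnormalized posteriors (prior × likelihood):
  MetroPost: 0.24 × 0.15 = 0.036
  QuickShip: 0.46 × 0.343 = 0.15778
  Arrow: 0.3 × 0.17 = 0.051
Sum = 0.24478.
The ratio is 0.051 / 0.15778 (the normalizer cancels) = 0.3232.

0.3232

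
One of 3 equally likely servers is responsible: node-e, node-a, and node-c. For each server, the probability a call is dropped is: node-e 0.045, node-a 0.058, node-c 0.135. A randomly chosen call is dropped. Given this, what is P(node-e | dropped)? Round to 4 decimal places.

With a uniform prior (1/3 each), posterior ∝ likelihood:
  node-e: 0.045
  node-a: 0.058
  node-c: 0.135
Sum = 0.238.
P(node-e | evidence) = 0.045 / 0.238 ≈ 0.1891.

0.1891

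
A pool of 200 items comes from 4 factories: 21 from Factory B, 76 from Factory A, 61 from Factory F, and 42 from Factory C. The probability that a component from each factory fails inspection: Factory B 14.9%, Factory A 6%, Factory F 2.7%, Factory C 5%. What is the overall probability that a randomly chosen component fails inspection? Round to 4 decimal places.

Unnormalized posteriors (prior × likelihood):
  Factory B: 0.105 × 0.149 = 0.015645
  Factory A: 0.38 × 0.06 = 0.0228
  Factory F: 0.305 × 0.027 = 0.008235
  Factory C: 0.21 × 0.05 = 0.0105
P(nonconforming) = 0.015645 + 0.0228 + 0.008235 + 0.0105 = 0.05718 → 0.0572.

0.0572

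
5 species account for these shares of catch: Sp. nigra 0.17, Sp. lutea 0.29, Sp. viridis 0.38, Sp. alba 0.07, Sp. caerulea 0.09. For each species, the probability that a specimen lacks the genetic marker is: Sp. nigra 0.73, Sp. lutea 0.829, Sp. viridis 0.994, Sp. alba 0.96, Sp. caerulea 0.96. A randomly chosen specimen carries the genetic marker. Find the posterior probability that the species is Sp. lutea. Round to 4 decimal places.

0.4760

Taking complements, P(marker | each) = Sp. nigra 0.27, Sp. lutea 0.171, Sp. viridis 0.006, Sp. alba 0.04, Sp. caerulea 0.04.
Unnormalized posteriors (prior × likelihood):
  Sp. nigra: 0.17 × 0.27 = 0.0459
  Sp. lutea: 0.29 × 0.171 = 0.04959
  Sp. viridis: 0.38 × 0.006 = 0.00228
  Sp. alba: 0.07 × 0.04 = 0.0028
  Sp. caerulea: 0.09 × 0.04 = 0.0036
Normalizing constant = 0.10417.
P(Sp. lutea | evidence) = 0.04959 / 0.10417 ≈ 0.4760.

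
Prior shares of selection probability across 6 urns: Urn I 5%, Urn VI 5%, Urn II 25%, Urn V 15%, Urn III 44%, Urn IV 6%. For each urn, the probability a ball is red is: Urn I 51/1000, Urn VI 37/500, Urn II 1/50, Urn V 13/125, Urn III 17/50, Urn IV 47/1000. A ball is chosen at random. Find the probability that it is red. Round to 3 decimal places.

By Bayes' rule, posterior ∝ prior × likelihood:
  Urn I: 0.05 × 0.051 = 0.00255
  Urn VI: 0.05 × 0.074 = 0.0037
  Urn II: 0.25 × 0.02 = 0.005
  Urn V: 0.15 × 0.104 = 0.0156
  Urn III: 0.44 × 0.34 = 0.1496
  Urn IV: 0.06 × 0.047 = 0.00282
P(red) = 0.00255 + 0.0037 + 0.005 + 0.0156 + 0.1496 + 0.00282 = 0.17927 → 0.179.

0.179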